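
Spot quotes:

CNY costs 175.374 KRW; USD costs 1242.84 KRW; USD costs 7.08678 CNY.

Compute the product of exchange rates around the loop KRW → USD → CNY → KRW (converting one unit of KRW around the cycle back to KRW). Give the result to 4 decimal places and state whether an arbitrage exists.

1.0000 (no arbitrage)

Around KRW → USD → CNY → KRW: 1 ÷ 1242.84 × 7.08678 × 175.374 = 0.999998
Product ≈ 1 (deviation 0.000%, within rounding noise).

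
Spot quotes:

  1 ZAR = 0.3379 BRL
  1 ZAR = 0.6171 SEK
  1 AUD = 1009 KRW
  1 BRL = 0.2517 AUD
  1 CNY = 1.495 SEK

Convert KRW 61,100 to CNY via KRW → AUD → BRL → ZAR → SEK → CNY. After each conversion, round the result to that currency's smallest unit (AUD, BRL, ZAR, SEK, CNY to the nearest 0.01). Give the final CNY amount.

KRW 61,100 ÷ 1009 = AUD 60.56
AUD 60.56 ÷ 0.2517 = BRL 240.60
BRL 240.60 ÷ 0.3379 = ZAR 712.04
ZAR 712.04 × 0.6171 = SEK 439.40
SEK 439.40 ÷ 1.495 = CNY 293.91

CNY 293.91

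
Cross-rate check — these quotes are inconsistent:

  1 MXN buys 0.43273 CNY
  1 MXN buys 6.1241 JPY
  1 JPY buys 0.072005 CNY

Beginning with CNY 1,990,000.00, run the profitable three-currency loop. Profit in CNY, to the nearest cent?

Profit: CNY 37,874.15

Profitable loop is CNY → MXN → JPY → CNY:
CNY 1,990,000.00 ÷ 0.43273 = MXN 4,598,710.51
MXN 4,598,710.51 × 6.1241 = JPY 28,162,963
JPY 28,162,963 × 0.072005 = CNY 2,027,874.15
Profit = CNY 2,027,874.15 − CNY 1,990,000.00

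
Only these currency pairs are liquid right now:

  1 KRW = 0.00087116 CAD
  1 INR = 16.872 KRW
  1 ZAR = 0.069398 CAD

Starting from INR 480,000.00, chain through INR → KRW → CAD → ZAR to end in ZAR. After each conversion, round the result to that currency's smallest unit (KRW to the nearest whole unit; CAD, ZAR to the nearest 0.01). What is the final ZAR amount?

ZAR 101,662.01

INR 480,000.00 × 16.872 = KRW 8,098,560
KRW 8,098,560 × 0.00087116 = CAD 7,055.14
CAD 7,055.14 ÷ 0.069398 = ZAR 101,662.01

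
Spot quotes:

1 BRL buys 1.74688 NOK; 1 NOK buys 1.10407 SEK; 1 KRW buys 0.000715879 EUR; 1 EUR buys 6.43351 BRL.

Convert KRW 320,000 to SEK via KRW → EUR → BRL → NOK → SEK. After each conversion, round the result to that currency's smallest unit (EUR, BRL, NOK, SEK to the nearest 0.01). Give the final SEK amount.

SEK 2,842.46

KRW 320,000 × 0.000715879 = EUR 229.08
EUR 229.08 × 6.43351 = BRL 1,473.79
BRL 1,473.79 × 1.74688 = NOK 2,574.53
NOK 2,574.53 × 1.10407 = SEK 2,842.46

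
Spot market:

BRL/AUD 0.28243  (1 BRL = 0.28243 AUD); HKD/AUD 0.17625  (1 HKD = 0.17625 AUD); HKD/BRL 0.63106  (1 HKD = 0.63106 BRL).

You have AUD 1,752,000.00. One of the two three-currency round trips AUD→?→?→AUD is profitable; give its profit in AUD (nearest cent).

Profitable loop is AUD → HKD → BRL → AUD:
AUD 1,752,000.00 ÷ 0.17625 = HKD 9,940,425.53
HKD 9,940,425.53 × 0.63106 = BRL 6,273,004.94
BRL 6,273,004.94 × 0.28243 = AUD 1,771,684.78
Profit = AUD 1,771,684.78 − AUD 1,752,000.00

Profit: AUD 19,684.78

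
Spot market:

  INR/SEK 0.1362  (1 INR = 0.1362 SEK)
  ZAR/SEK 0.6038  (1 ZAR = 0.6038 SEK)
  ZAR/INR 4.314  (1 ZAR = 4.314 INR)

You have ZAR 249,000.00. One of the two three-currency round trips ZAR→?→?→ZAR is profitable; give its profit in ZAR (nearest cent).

Profitable loop is ZAR → SEK → INR → ZAR:
ZAR 249,000.00 × 0.6038 = SEK 150,346.20
SEK 150,346.20 ÷ 0.1362 = INR 1,103,863.44
INR 1,103,863.44 ÷ 4.314 = ZAR 255,879.33
Profit = ZAR 255,879.33 − ZAR 249,000.00

Profit: ZAR 6,879.33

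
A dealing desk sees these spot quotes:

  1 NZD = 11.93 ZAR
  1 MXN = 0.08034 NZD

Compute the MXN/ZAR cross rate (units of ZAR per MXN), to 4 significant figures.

MXN/ZAR = 0.9585

1 MXN × 0.08034 = 0.08034 NZD
0.08034 NZD × 11.93 = 0.958456 ZAR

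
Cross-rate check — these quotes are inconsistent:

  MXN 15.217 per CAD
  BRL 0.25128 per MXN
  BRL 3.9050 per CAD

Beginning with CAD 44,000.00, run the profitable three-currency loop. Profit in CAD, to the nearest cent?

Profit: CAD 935.21

Profitable loop is CAD → BRL → MXN → CAD:
CAD 44,000.00 × 3.9050 = BRL 171,820.00
BRL 171,820.00 ÷ 0.25128 = MXN 683,779.05
MXN 683,779.05 ÷ 15.217 = CAD 44,935.21
Profit = CAD 44,935.21 − CAD 44,000.00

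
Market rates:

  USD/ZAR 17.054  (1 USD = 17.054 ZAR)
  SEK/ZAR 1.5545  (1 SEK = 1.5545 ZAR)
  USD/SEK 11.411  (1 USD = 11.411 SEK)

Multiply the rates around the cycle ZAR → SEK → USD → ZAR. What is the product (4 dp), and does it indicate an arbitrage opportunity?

0.9614 (arbitrage exists)

Around ZAR → SEK → USD → ZAR: 1 ÷ 1.5545 ÷ 11.411 × 17.054 = 0.961417
Product < 1; profitable direction is ZAR → USD → SEK → ZAR.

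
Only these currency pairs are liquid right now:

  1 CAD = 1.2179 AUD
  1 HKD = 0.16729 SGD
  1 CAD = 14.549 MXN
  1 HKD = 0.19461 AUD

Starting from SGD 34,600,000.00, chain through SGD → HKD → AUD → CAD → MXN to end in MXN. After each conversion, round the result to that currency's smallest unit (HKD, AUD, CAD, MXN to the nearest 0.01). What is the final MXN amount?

MXN 480,831,358.81

SGD 34,600,000.00 ÷ 0.16729 = HKD 206,826,469.01
HKD 206,826,469.01 × 0.19461 = AUD 40,250,499.13
AUD 40,250,499.13 ÷ 1.2179 = CAD 33,049,100.20
CAD 33,049,100.20 × 14.549 = MXN 480,831,358.81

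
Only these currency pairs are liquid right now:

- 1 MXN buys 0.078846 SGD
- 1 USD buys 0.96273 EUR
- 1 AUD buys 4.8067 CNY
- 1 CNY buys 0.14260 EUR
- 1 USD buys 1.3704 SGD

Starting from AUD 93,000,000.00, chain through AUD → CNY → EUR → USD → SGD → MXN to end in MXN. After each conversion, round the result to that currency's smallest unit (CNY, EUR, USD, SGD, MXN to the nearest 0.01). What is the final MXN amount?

AUD 93,000,000.00 × 4.8067 = CNY 447,023,100.00
CNY 447,023,100.00 × 0.14260 = EUR 63,745,494.06
EUR 63,745,494.06 ÷ 0.96273 = USD 66,213,262.35
USD 66,213,262.35 × 1.3704 = SGD 90,738,654.72
SGD 90,738,654.72 ÷ 0.078846 = MXN 1,150,833,963.93

MXN 1,150,833,963.93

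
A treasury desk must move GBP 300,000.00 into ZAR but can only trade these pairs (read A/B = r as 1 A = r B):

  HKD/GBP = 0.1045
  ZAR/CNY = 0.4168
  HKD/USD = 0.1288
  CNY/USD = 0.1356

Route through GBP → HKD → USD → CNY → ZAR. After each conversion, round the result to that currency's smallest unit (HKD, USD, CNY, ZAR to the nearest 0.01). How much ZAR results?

ZAR 6,542,344.87

GBP 300,000.00 ÷ 0.1045 = HKD 2,870,813.40
HKD 2,870,813.40 × 0.1288 = USD 369,760.77
USD 369,760.77 ÷ 0.1356 = CNY 2,726,849.34
CNY 2,726,849.34 ÷ 0.4168 = ZAR 6,542,344.87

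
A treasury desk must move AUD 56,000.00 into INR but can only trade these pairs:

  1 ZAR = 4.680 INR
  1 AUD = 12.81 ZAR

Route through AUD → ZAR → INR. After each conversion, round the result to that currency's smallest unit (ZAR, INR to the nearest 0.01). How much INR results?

AUD 56,000.00 × 12.81 = ZAR 717,360.00
ZAR 717,360.00 × 4.680 = INR 3,357,244.80

INR 3,357,244.80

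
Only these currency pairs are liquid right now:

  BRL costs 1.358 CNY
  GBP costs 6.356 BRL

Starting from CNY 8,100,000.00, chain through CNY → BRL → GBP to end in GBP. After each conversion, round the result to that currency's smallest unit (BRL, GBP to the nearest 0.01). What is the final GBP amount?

CNY 8,100,000.00 ÷ 1.358 = BRL 5,964,653.90
BRL 5,964,653.90 ÷ 6.356 = GBP 938,428.87

GBP 938,428.87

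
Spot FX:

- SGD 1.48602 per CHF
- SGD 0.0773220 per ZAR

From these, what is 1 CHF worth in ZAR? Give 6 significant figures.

1 CHF × 1.48602 = 1.48602 SGD
1.48602 SGD ÷ 0.0773220 = 19.2186 ZAR

CHF/ZAR = 19.2186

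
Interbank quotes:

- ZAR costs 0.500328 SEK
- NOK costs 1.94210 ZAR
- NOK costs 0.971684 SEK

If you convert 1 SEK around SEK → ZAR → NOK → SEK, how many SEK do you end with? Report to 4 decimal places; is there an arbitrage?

1.0000 (no arbitrage)

Around SEK → ZAR → NOK → SEK: 1 ÷ 0.500328 ÷ 1.94210 × 0.971684 = 0.999997
Product ≈ 1 (deviation 0.000%, within rounding noise).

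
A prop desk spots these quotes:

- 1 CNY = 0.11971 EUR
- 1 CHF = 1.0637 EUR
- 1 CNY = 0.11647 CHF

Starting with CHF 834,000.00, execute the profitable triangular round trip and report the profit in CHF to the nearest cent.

Profitable loop is CHF → EUR → CNY → CHF:
CHF 834,000.00 × 1.0637 = EUR 887,125.80
EUR 887,125.80 ÷ 0.11971 = CNY 7,410,624.01
CNY 7,410,624.01 × 0.11647 = CHF 863,115.38
Profit = CHF 863,115.38 − CHF 834,000.00

Profit: CHF 29,115.38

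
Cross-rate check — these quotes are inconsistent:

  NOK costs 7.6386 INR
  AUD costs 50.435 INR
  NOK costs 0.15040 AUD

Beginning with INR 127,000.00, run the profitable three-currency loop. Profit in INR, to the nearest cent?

Profit: INR 890.31

Profitable loop is INR → AUD → NOK → INR:
INR 127,000.00 ÷ 50.435 = AUD 2,518.09
AUD 2,518.09 ÷ 0.15040 = NOK 16,742.64
NOK 16,742.64 × 7.6386 = INR 127,890.31
Profit = INR 127,890.31 − INR 127,000.00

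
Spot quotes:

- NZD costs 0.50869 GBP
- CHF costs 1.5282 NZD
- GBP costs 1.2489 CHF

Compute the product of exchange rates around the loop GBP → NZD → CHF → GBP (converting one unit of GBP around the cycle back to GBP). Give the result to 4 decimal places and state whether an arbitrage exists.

Around GBP → NZD → CHF → GBP: 1 ÷ 0.50869 ÷ 1.5282 ÷ 1.2489 = 1.030004
Product > 1; profitable direction is GBP → NZD → CHF → GBP.

1.0300 (arbitrage exists)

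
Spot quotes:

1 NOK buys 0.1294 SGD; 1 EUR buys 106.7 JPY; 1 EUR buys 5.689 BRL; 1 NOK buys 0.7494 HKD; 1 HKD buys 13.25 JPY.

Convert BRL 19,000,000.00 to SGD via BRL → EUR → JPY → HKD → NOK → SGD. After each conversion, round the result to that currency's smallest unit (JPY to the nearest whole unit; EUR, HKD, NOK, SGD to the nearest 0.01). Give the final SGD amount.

SGD 4,643,942.09

BRL 19,000,000.00 ÷ 5.689 = EUR 3,339,778.52
EUR 3,339,778.52 × 106.7 = JPY 356,354,368
JPY 356,354,368 ÷ 13.25 = HKD 26,894,669.28
HKD 26,894,669.28 ÷ 0.7494 = NOK 35,888,269.66
NOK 35,888,269.66 × 0.1294 = SGD 4,643,942.09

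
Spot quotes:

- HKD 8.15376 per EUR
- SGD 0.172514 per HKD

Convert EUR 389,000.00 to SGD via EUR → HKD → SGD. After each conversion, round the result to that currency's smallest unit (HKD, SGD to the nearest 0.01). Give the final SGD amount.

SGD 547,182.09

EUR 389,000.00 × 8.15376 = HKD 3,171,812.64
HKD 3,171,812.64 × 0.172514 = SGD 547,182.09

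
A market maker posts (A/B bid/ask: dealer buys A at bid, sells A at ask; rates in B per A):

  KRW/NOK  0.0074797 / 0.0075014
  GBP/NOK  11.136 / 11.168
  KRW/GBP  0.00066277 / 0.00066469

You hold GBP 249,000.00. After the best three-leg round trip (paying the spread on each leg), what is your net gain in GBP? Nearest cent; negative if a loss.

Net profit: GBP 1,893.25

Best loop GBP → KRW → NOK → GBP:
GBP 249,000.00 ÷ 0.00066469 (buy KRW at ask) = KRW 374,610,721
KRW 374,610,721 × 0.0074797 (sell KRW at bid) = NOK 2,801,975.81
NOK 2,801,975.81 ÷ 11.168 (buy GBP at ask) = GBP 250,893.25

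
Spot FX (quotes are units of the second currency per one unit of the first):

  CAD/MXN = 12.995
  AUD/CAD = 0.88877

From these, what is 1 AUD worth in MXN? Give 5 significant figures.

1 AUD × 0.88877 = 0.88877 CAD
0.88877 CAD × 12.995 = 11.5496 MXN

AUD/MXN = 11.550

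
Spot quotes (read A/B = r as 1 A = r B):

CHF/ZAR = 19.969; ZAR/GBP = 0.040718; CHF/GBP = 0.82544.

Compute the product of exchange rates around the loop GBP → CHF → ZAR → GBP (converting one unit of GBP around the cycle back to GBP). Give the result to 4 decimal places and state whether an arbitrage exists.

Around GBP → CHF → ZAR → GBP: 1 ÷ 0.82544 × 19.969 × 0.040718 = 0.985048
Product < 1; profitable direction is GBP → ZAR → CHF → GBP.

0.9850 (arbitrage exists)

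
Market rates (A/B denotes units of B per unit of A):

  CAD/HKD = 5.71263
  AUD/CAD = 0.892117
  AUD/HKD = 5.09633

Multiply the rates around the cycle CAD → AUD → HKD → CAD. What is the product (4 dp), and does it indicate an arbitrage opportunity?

Around CAD → AUD → HKD → CAD: 1 ÷ 0.892117 × 5.09633 ÷ 5.71263 = 0.999999
Product ≈ 1 (deviation 0.000%, within rounding noise).

1.0000 (no arbitrage)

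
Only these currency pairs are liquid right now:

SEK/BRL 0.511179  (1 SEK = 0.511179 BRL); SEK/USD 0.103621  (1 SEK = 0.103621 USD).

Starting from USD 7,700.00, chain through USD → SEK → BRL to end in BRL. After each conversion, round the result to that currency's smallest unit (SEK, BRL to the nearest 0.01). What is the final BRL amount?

BRL 37,985.33

USD 7,700.00 ÷ 0.103621 = SEK 74,309.26
SEK 74,309.26 × 0.511179 = BRL 37,985.33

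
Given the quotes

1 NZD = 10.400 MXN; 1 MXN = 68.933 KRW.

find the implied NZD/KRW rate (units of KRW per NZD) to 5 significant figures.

NZD/KRW = 716.90

1 NZD × 10.400 = 10.4 MXN
10.4 MXN × 68.933 = 716.903 KRW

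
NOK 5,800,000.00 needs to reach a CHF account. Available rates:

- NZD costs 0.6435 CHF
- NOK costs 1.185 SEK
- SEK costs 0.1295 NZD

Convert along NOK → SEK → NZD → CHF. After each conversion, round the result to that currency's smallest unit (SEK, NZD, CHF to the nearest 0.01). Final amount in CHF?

NOK 5,800,000.00 × 1.185 = SEK 6,873,000.00
SEK 6,873,000.00 × 0.1295 = NZD 890,053.50
NZD 890,053.50 × 0.6435 = CHF 572,749.43

CHF 572,749.43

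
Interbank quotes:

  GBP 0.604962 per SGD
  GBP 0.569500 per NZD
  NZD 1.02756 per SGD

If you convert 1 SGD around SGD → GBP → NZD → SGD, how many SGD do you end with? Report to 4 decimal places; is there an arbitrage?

Around SGD → GBP → NZD → SGD: 1 × 0.604962 ÷ 0.569500 ÷ 1.02756 = 1.033778
Product > 1; profitable direction is SGD → GBP → NZD → SGD.

1.0338 (arbitrage exists)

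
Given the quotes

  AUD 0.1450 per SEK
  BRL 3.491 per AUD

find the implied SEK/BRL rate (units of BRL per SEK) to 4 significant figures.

1 SEK × 0.1450 = 0.145 AUD
0.145 AUD × 3.491 = 0.506195 BRL

SEK/BRL = 0.5062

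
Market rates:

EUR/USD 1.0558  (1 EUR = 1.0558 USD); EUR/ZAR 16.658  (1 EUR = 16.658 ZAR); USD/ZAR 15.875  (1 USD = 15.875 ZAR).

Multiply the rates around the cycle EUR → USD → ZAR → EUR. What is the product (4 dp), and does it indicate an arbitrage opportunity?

1.0062 (arbitrage exists)

Around EUR → USD → ZAR → EUR: 1 × 1.0558 × 15.875 ÷ 16.658 = 1.006173
Product > 1; profitable direction is EUR → USD → ZAR → EUR.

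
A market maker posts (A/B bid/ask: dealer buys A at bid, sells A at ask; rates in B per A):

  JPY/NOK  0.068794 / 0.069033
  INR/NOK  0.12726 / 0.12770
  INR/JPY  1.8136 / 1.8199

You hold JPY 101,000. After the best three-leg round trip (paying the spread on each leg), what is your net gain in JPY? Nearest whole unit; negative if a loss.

Net profit: JPY 1,308

Best loop JPY → INR → NOK → JPY:
JPY 101,000 ÷ 1.8199 (buy INR at ask) = INR 55,497.55
INR 55,497.55 × 0.12726 (sell INR at bid) = NOK 7,062.62
NOK 7,062.62 ÷ 0.069033 (buy JPY at ask) = JPY 102,308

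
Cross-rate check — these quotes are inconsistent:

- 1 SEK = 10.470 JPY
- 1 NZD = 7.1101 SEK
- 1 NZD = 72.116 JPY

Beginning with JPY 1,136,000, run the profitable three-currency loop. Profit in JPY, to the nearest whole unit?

Profit: JPY 36,652

Profitable loop is JPY → NZD → SEK → JPY:
JPY 1,136,000 ÷ 72.116 = NZD 15,752.40
NZD 15,752.40 × 7.1101 = SEK 112,001.13
SEK 112,001.13 × 10.470 = JPY 1,172,652
Profit = JPY 1,172,652 − JPY 1,136,000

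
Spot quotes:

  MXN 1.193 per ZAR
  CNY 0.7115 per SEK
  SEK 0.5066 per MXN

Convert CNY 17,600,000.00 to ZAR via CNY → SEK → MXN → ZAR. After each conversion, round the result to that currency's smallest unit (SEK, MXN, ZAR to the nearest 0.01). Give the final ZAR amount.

ZAR 40,929,094.27

CNY 17,600,000.00 ÷ 0.7115 = SEK 24,736,472.24
SEK 24,736,472.24 ÷ 0.5066 = MXN 48,828,409.47
MXN 48,828,409.47 ÷ 1.193 = ZAR 40,929,094.27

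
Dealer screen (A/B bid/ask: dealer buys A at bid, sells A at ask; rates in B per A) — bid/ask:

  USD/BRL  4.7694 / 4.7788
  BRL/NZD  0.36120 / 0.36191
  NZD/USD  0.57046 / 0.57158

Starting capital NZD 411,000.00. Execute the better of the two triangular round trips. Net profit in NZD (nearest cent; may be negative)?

Net profit: NZD 4,762.54

Best loop NZD → BRL → USD → NZD:
NZD 411,000.00 ÷ 0.36191 (buy BRL at ask) = BRL 1,135,641.46
BRL 1,135,641.46 ÷ 4.7788 (buy USD at ask) = USD 237,641.55
USD 237,641.55 ÷ 0.57158 (buy NZD at ask) = NZD 415,762.54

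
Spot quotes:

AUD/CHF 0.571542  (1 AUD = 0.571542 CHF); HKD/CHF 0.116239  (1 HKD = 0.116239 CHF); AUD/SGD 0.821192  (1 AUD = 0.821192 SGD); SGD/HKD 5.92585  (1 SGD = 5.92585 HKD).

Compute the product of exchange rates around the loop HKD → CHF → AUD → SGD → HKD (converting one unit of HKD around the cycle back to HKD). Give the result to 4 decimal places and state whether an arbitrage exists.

0.9897 (arbitrage exists)

Around HKD → CHF → AUD → SGD → HKD: 1 × 0.116239 ÷ 0.571542 × 0.821192 × 5.92585 = 0.989690
Product < 1; profitable direction is HKD → SGD → AUD → CHF → HKD.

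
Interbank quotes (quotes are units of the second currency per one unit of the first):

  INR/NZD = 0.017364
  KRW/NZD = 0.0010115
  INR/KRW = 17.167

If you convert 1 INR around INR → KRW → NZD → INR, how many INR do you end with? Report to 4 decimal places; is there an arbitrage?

Around INR → KRW → NZD → INR: 1 × 17.167 × 0.0010115 ÷ 0.017364 = 1.000024
Product ≈ 1 (deviation 0.002%, within rounding noise).

1.0000 (no arbitrage)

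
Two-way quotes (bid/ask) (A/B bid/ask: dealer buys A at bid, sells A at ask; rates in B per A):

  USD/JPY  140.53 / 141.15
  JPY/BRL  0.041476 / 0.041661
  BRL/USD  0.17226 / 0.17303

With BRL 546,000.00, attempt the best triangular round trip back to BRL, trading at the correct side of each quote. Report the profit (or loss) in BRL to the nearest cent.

Best loop BRL → USD → JPY → BRL:
BRL 546,000.00 × 0.17226 (sell BRL at bid) = USD 94,053.96
USD 94,053.96 × 140.53 (sell USD at bid) = JPY 13,217,403
JPY 13,217,403 × 0.041476 (sell JPY at bid) = BRL 548,205.01

Net profit: BRL 2,205.01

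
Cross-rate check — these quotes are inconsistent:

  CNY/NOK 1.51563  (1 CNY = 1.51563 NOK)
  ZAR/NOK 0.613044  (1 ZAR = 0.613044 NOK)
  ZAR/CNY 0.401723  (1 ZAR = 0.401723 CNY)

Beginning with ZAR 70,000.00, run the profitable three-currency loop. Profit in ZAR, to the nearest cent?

Profitable loop is ZAR → NOK → CNY → ZAR:
ZAR 70,000.00 × 0.613044 = NOK 42,913.08
NOK 42,913.08 ÷ 1.51563 = CNY 28,313.69
CNY 28,313.69 ÷ 0.401723 = ZAR 70,480.63
Profit = ZAR 70,480.63 − ZAR 70,000.00

Profit: ZAR 480.63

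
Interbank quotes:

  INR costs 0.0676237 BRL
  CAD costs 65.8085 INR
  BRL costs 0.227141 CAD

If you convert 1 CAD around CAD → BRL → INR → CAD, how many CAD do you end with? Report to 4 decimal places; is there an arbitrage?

Around CAD → BRL → INR → CAD: 1 ÷ 0.227141 ÷ 0.0676237 ÷ 65.8085 = 0.989290
Product < 1; profitable direction is CAD → INR → BRL → CAD.

0.9893 (arbitrage exists)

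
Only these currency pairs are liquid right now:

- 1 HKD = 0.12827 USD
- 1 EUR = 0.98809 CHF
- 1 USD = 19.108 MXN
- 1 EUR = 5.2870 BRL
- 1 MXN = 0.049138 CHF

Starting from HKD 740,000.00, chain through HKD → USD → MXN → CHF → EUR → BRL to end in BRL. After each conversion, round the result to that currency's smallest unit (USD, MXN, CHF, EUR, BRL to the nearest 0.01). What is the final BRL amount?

HKD 740,000.00 × 0.12827 = USD 94,919.80
USD 94,919.80 × 19.108 = MXN 1,813,727.54
MXN 1,813,727.54 × 0.049138 = CHF 89,122.94
CHF 89,122.94 ÷ 0.98809 = EUR 90,197.19
EUR 90,197.19 × 5.2870 = BRL 476,872.54

BRL 476,872.54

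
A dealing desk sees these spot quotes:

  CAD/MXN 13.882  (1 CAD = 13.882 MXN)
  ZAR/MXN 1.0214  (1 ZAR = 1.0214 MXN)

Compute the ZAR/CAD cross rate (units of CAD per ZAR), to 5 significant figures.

ZAR/CAD = 0.073577

1 ZAR × 1.0214 = 1.0214 MXN
1.0214 MXN ÷ 13.882 = 0.0735773 CAD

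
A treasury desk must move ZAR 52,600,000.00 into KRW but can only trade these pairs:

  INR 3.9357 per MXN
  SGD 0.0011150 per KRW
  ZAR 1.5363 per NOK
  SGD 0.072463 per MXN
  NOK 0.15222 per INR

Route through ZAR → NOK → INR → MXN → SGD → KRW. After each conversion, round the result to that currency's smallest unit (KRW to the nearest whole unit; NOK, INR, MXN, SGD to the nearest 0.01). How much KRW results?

KRW 3,714,133,004

ZAR 52,600,000.00 ÷ 1.5363 = NOK 34,238,104.54
NOK 34,238,104.54 ÷ 0.15222 = INR 224,925,138.22
INR 224,925,138.22 ÷ 3.9357 = MXN 57,149,970.33
MXN 57,149,970.33 × 0.072463 = SGD 4,141,258.30
SGD 4,141,258.30 ÷ 0.0011150 = KRW 3,714,133,004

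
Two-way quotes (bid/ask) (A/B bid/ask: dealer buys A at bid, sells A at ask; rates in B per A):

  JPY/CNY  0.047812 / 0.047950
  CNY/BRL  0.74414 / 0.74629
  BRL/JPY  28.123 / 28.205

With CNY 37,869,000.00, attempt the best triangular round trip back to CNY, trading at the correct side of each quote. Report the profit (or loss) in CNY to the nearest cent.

Net profit: CNY 22,085.28

Best loop CNY → BRL → JPY → CNY:
CNY 37,869,000.00 × 0.74414 (sell CNY at bid) = BRL 28,179,837.66
BRL 28,179,837.66 × 28.123 (sell BRL at bid) = JPY 792,501,575
JPY 792,501,575 × 0.047812 (sell JPY at bid) = CNY 37,891,085.28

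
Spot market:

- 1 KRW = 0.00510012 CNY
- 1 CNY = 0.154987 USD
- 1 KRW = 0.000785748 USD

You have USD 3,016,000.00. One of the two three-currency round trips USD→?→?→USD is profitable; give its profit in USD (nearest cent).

Profitable loop is USD → KRW → CNY → USD:
USD 3,016,000.00 ÷ 0.000785748 = KRW 3,838,380,753
KRW 3,838,380,753 × 0.00510012 = CNY 19,576,202.45
CNY 19,576,202.45 × 0.154987 = USD 3,034,056.89
Profit = USD 3,034,056.89 − USD 3,016,000.00

Profit: USD 18,056.89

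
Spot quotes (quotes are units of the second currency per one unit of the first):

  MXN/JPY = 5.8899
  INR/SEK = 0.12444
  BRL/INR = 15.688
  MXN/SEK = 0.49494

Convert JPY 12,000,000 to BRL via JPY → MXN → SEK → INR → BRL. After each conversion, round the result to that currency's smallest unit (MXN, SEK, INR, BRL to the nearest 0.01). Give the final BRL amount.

BRL 516,533.26

JPY 12,000,000 ÷ 5.8899 = MXN 2,037,386.03
MXN 2,037,386.03 × 0.49494 = SEK 1,008,383.84
SEK 1,008,383.84 ÷ 0.12444 = INR 8,103,373.83
INR 8,103,373.83 ÷ 15.688 = BRL 516,533.26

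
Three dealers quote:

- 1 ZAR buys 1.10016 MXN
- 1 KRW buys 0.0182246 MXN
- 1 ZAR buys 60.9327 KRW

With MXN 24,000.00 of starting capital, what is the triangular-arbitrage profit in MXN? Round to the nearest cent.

Profit: MXN 225.00

Profitable loop is MXN → ZAR → KRW → MXN:
MXN 24,000.00 ÷ 1.10016 = ZAR 21,815.01
ZAR 21,815.01 × 60.9327 = KRW 1,329,247
KRW 1,329,247 × 0.0182246 = MXN 24,225.00
Profit = MXN 24,225.00 − MXN 24,000.00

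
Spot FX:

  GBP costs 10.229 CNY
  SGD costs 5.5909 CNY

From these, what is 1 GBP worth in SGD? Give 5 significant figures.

GBP/SGD = 1.8296

1 GBP × 10.229 = 10.229 CNY
10.229 CNY ÷ 5.5909 = 1.82958 SGD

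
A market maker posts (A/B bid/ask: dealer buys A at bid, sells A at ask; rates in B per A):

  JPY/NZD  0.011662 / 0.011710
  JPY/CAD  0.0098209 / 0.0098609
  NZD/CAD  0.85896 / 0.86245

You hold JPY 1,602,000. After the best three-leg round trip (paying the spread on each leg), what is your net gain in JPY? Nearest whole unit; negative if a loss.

Best loop JPY → NZD → CAD → JPY:
JPY 1,602,000 × 0.011662 (sell JPY at bid) = NZD 18,682.52
NZD 18,682.52 × 0.85896 (sell NZD at bid) = CAD 16,047.54
CAD 16,047.54 ÷ 0.0098609 (buy JPY at ask) = JPY 1,627,391

Net profit: JPY 25,391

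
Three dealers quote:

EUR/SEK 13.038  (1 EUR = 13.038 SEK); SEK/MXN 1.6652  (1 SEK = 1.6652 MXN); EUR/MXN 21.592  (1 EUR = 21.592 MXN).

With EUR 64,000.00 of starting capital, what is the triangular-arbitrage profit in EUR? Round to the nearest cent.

Profitable loop is EUR → SEK → MXN → EUR:
EUR 64,000.00 × 13.038 = SEK 834,432.00
SEK 834,432.00 × 1.6652 = MXN 1,389,496.17
MXN 1,389,496.17 ÷ 21.592 = EUR 64,352.36
Profit = EUR 64,352.36 − EUR 64,000.00

Profit: EUR 352.36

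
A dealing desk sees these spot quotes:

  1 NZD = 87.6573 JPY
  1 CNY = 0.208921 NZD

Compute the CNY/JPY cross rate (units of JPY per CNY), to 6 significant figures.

1 CNY × 0.208921 = 0.208921 NZD
0.208921 NZD × 87.6573 = 18.3135 JPY

CNY/JPY = 18.3135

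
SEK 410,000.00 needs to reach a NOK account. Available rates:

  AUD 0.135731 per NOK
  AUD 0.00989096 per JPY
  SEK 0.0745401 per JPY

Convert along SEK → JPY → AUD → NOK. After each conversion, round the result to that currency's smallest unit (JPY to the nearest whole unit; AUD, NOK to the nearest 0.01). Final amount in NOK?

NOK 400,823.61

SEK 410,000.00 ÷ 0.0745401 = JPY 5,500,395
JPY 5,500,395 × 0.00989096 = AUD 54,404.19
AUD 54,404.19 ÷ 0.135731 = NOK 400,823.61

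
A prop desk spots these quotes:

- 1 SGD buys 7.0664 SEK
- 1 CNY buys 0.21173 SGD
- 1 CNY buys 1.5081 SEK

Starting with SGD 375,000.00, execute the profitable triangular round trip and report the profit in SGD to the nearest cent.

Profitable loop is SGD → CNY → SEK → SGD:
SGD 375,000.00 ÷ 0.21173 = CNY 1,771,123.60
CNY 1,771,123.60 × 1.5081 = SEK 2,671,031.50
SEK 2,671,031.50 ÷ 7.0664 = SGD 377,990.42
Profit = SGD 377,990.42 − SGD 375,000.00

Profit: SGD 2,990.42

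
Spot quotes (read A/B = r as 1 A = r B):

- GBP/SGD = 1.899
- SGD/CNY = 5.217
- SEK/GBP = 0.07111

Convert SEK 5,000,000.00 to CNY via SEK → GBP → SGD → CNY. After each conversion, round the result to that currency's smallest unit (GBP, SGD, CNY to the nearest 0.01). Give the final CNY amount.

CNY 3,522,463.36

SEK 5,000,000.00 × 0.07111 = GBP 355,550.00
GBP 355,550.00 × 1.899 = SGD 675,189.45
SGD 675,189.45 × 5.217 = CNY 3,522,463.36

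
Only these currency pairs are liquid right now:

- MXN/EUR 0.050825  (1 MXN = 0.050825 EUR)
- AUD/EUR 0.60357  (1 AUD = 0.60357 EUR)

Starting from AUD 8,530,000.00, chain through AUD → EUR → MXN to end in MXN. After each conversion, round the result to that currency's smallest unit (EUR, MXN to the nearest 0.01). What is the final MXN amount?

MXN 101,297,631.09

AUD 8,530,000.00 × 0.60357 = EUR 5,148,452.10
EUR 5,148,452.10 ÷ 0.050825 = MXN 101,297,631.09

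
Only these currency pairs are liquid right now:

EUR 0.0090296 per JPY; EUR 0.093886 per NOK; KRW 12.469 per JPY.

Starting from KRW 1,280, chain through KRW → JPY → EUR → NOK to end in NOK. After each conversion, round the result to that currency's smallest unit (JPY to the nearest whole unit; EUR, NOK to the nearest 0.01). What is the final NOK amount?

KRW 1,280 ÷ 12.469 = JPY 103
JPY 103 × 0.0090296 = EUR 0.93
EUR 0.93 ÷ 0.093886 = NOK 9.91

NOK 9.91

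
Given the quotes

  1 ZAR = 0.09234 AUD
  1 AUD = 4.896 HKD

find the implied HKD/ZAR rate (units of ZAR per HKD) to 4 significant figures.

HKD/ZAR = 2.212

1 HKD ÷ 4.896 = 0.204248 AUD
0.204248 AUD ÷ 0.09234 = 2.21192 ZAR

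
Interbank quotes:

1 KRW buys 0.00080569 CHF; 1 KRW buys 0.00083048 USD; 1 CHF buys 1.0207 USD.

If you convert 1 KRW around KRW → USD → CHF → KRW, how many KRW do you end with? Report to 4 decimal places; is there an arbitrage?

Around KRW → USD → CHF → KRW: 1 × 0.00083048 ÷ 1.0207 ÷ 0.00080569 = 1.009864
Product > 1; profitable direction is KRW → USD → CHF → KRW.

1.0099 (arbitrage exists)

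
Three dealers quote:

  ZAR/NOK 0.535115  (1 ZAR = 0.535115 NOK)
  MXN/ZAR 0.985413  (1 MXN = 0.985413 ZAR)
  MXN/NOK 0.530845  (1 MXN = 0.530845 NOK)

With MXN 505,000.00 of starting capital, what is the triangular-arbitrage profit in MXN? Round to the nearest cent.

Profit: MXN 3,386.13

Profitable loop is MXN → NOK → ZAR → MXN:
MXN 505,000.00 × 0.530845 = NOK 268,076.72
NOK 268,076.72 ÷ 0.535115 = ZAR 500,970.31
ZAR 500,970.31 ÷ 0.985413 = MXN 508,386.13
Profit = MXN 508,386.13 − MXN 505,000.00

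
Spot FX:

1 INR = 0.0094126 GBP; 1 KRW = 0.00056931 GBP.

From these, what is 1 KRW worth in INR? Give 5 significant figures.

KRW/INR = 0.060484

1 KRW × 0.00056931 = 0.00056931 GBP
0.00056931 GBP ÷ 0.0094126 = 0.0604838 INR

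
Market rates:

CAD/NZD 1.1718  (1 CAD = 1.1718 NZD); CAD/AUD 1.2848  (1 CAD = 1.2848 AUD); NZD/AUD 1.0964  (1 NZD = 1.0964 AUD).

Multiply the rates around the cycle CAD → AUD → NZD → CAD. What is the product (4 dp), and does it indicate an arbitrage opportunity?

Around CAD → AUD → NZD → CAD: 1 × 1.2848 ÷ 1.0964 ÷ 1.1718 = 1.000030
Product ≈ 1 (deviation 0.003%, within rounding noise).

1.0000 (no arbitrage)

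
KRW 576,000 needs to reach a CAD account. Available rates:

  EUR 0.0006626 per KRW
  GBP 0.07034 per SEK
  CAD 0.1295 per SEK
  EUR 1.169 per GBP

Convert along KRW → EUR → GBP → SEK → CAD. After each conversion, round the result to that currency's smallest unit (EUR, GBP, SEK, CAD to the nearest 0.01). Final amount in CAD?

KRW 576,000 × 0.0006626 = EUR 381.66
EUR 381.66 ÷ 1.169 = GBP 326.48
GBP 326.48 ÷ 0.07034 = SEK 4,641.46
SEK 4,641.46 × 0.1295 = CAD 601.07

CAD 601.07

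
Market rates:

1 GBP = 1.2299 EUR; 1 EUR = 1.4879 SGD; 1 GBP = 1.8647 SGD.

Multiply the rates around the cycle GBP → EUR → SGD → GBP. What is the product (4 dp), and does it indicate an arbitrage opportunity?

Around GBP → EUR → SGD → GBP: 1 × 1.2299 × 1.4879 ÷ 1.8647 = 0.981374
Product < 1; profitable direction is GBP → SGD → EUR → GBP.

0.9814 (arbitrage exists)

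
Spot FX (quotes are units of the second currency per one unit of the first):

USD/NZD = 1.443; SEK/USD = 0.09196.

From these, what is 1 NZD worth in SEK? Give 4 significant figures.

1 NZD ÷ 1.443 = 0.693001 USD
0.693001 USD ÷ 0.09196 = 7.53589 SEK

NZD/SEK = 7.536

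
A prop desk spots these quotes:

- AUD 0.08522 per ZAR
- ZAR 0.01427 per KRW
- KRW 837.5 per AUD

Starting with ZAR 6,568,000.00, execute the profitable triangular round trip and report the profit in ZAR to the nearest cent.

Profitable loop is ZAR → AUD → KRW → ZAR:
ZAR 6,568,000.00 × 0.08522 = AUD 559,724.96
AUD 559,724.96 × 837.5 = KRW 468,769,654
KRW 468,769,654 × 0.01427 = ZAR 6,689,342.96
Profit = ZAR 6,689,342.96 − ZAR 6,568,000.00

Profit: ZAR 121,342.96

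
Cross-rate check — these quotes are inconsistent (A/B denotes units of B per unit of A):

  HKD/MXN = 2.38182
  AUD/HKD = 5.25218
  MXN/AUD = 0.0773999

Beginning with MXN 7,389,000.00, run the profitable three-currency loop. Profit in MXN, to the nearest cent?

Profitable loop is MXN → HKD → AUD → MXN:
MXN 7,389,000.00 ÷ 2.38182 = HKD 3,102,249.54
HKD 3,102,249.54 ÷ 5.25218 = AUD 590,659.41
AUD 590,659.41 ÷ 0.0773999 = MXN 7,631,268.39
Profit = MXN 7,631,268.39 − MXN 7,389,000.00

Profit: MXN 242,268.39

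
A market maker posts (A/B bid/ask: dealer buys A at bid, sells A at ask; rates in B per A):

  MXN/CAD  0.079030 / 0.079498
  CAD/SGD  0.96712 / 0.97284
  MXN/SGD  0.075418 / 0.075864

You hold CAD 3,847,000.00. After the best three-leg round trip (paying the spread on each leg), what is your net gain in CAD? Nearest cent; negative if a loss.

Best loop CAD → SGD → MXN → CAD:
CAD 3,847,000.00 × 0.96712 (sell CAD at bid) = SGD 3,720,510.64
SGD 3,720,510.64 ÷ 0.075864 (buy MXN at ask) = MXN 49,041,846.46
MXN 49,041,846.46 × 0.079030 (sell MXN at bid) = CAD 3,875,777.13

Net profit: CAD 28,777.13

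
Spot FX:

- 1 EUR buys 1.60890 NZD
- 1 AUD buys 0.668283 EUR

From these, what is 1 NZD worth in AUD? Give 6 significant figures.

NZD/AUD = 0.930059

1 NZD ÷ 1.60890 = 0.621543 EUR
0.621543 EUR ÷ 0.668283 = 0.930059 AUD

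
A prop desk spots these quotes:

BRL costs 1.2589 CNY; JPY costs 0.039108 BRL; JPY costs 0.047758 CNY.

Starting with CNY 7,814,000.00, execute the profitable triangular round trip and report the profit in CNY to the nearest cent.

Profit: CNY 241,344.45

Profitable loop is CNY → JPY → BRL → CNY:
CNY 7,814,000.00 ÷ 0.047758 = JPY 163,616,567
JPY 163,616,567 × 0.039108 = BRL 6,398,716.70
BRL 6,398,716.70 × 1.2589 = CNY 8,055,344.45
Profit = CNY 8,055,344.45 − CNY 7,814,000.00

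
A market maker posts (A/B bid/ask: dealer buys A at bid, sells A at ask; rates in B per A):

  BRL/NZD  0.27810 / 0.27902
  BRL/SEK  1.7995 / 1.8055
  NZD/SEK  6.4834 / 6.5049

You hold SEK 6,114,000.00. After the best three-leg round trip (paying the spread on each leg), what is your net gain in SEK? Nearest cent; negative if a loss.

Best loop SEK → BRL → NZD → SEK:
SEK 6,114,000.00 ÷ 1.8055 (buy BRL at ask) = BRL 3,386,319.58
BRL 3,386,319.58 × 0.27810 (sell BRL at bid) = NZD 941,735.47
NZD 941,735.47 × 6.4834 (sell NZD at bid) = SEK 6,105,647.78

Net result: SEK -8,352.22 (no profitable arbitrage after spreads)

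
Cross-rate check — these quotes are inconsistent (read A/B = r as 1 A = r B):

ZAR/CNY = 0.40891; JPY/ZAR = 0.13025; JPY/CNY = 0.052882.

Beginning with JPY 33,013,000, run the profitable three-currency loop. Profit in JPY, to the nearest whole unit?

Profitable loop is JPY → ZAR → CNY → JPY:
JPY 33,013,000 × 0.13025 = ZAR 4,299,943.25
ZAR 4,299,943.25 × 0.40891 = CNY 1,758,289.79
CNY 1,758,289.79 ÷ 0.052882 = JPY 33,249,306
Profit = JPY 33,249,306 − JPY 33,013,000

Profit: JPY 236,306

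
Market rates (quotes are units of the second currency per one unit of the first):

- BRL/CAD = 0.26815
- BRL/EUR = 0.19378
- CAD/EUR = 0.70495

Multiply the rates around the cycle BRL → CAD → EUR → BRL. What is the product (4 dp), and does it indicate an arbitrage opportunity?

0.9755 (arbitrage exists)

Around BRL → CAD → EUR → BRL: 1 × 0.26815 × 0.70495 ÷ 0.19378 = 0.975500
Product < 1; profitable direction is BRL → EUR → CAD → BRL.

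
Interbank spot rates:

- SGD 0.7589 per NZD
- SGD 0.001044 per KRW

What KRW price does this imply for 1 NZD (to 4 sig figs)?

1 NZD × 0.7589 = 0.7589 SGD
0.7589 SGD ÷ 0.001044 = 726.916 KRW

NZD/KRW = 726.9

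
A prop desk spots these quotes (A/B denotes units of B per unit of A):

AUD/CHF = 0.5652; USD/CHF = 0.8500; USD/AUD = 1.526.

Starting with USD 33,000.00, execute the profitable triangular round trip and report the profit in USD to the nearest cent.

Profit: USD 485.11

Profitable loop is USD → AUD → CHF → USD:
USD 33,000.00 × 1.526 = AUD 50,358.00
AUD 50,358.00 × 0.5652 = CHF 28,462.34
CHF 28,462.34 ÷ 0.8500 = USD 33,485.11
Profit = USD 33,485.11 − USD 33,000.00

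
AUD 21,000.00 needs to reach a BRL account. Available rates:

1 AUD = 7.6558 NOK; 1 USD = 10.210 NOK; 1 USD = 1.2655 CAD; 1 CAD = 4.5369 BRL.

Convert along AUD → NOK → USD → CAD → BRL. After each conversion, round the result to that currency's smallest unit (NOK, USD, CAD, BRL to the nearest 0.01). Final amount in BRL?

BRL 90,407.71

AUD 21,000.00 × 7.6558 = NOK 160,771.80
NOK 160,771.80 ÷ 10.210 = USD 15,746.50
USD 15,746.50 × 1.2655 = CAD 19,927.20
CAD 19,927.20 × 4.5369 = BRL 90,407.71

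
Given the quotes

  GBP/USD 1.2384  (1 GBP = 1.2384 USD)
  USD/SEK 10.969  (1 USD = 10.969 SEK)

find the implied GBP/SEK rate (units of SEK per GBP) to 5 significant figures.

GBP/SEK = 13.584

1 GBP × 1.2384 = 1.2384 USD
1.2384 USD × 10.969 = 13.584 SEK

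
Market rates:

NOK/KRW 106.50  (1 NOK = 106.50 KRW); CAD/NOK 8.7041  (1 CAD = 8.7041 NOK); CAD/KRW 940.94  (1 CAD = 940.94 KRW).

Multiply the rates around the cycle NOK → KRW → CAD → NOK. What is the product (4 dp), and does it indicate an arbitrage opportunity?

Around NOK → KRW → CAD → NOK: 1 × 106.50 ÷ 940.94 × 8.7041 = 0.985171
Product < 1; profitable direction is NOK → CAD → KRW → NOK.

0.9852 (arbitrage exists)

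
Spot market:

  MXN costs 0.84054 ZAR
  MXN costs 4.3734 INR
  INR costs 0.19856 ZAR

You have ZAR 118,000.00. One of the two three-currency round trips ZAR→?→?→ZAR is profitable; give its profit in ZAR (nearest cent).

Profitable loop is ZAR → MXN → INR → ZAR:
ZAR 118,000.00 ÷ 0.84054 = MXN 140,385.94
MXN 140,385.94 × 4.3734 = INR 613,963.88
INR 613,963.88 × 0.19856 = ZAR 121,908.67
Profit = ZAR 121,908.67 − ZAR 118,000.00

Profit: ZAR 3,908.67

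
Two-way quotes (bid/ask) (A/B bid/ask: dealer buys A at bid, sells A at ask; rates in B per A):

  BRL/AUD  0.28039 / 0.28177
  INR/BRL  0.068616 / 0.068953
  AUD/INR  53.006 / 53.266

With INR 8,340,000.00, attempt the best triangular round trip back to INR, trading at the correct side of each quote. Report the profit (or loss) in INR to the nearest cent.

Net profit: INR 165,091.70

Best loop INR → BRL → AUD → INR:
INR 8,340,000.00 × 0.068616 (sell INR at bid) = BRL 572,257.44
BRL 572,257.44 × 0.28039 (sell BRL at bid) = AUD 160,455.26
AUD 160,455.26 × 53.006 (sell AUD at bid) = INR 8,505,091.70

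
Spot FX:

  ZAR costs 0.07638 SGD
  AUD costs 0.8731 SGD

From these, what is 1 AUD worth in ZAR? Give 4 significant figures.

1 AUD × 0.8731 = 0.8731 SGD
0.8731 SGD ÷ 0.07638 = 11.431 ZAR

AUD/ZAR = 11.43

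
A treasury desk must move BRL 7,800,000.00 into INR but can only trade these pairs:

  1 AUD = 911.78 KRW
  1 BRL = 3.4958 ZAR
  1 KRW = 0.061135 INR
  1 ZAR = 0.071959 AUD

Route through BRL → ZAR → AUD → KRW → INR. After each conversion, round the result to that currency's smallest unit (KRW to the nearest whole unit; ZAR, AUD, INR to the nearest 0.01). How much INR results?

BRL 7,800,000.00 × 3.4958 = ZAR 27,267,240.00
ZAR 27,267,240.00 × 0.071959 = AUD 1,962,123.32
AUD 1,962,123.32 × 911.78 = KRW 1,789,024,801
KRW 1,789,024,801 × 0.061135 = INR 109,372,031.21

INR 109,372,031.21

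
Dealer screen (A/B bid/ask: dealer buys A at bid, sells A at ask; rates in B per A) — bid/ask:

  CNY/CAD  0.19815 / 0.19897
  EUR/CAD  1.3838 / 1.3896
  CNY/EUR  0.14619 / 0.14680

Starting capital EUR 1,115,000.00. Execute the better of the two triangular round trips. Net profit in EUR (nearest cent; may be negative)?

Net profit: EUR 18,648.09

Best loop EUR → CAD → CNY → EUR:
EUR 1,115,000.00 × 1.3838 (sell EUR at bid) = CAD 1,542,937.00
CAD 1,542,937.00 ÷ 0.19897 (buy CNY at ask) = CNY 7,754,621.30
CNY 7,754,621.30 × 0.14619 (sell CNY at bid) = EUR 1,133,648.09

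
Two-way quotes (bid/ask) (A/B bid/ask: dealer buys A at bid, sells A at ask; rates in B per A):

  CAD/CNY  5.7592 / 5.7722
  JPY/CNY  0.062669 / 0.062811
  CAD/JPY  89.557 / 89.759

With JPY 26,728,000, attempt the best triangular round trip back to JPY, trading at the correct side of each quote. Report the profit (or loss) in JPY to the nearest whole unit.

Net profit: JPY 575,285

Best loop JPY → CAD → CNY → JPY:
JPY 26,728,000 ÷ 89.759 (buy CAD at ask) = CAD 297,775.15
CAD 297,775.15 × 5.7592 (sell CAD at bid) = CNY 1,714,946.66
CNY 1,714,946.66 ÷ 0.062811 (buy JPY at ask) = JPY 27,303,285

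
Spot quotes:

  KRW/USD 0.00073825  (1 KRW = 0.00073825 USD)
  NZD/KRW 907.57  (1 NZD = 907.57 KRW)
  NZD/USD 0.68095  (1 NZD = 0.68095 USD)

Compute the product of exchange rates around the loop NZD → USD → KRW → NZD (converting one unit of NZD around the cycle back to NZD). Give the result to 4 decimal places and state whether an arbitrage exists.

1.0163 (arbitrage exists)

Around NZD → USD → KRW → NZD: 1 × 0.68095 ÷ 0.00073825 ÷ 907.57 = 1.016323
Product > 1; profitable direction is NZD → USD → KRW → NZD.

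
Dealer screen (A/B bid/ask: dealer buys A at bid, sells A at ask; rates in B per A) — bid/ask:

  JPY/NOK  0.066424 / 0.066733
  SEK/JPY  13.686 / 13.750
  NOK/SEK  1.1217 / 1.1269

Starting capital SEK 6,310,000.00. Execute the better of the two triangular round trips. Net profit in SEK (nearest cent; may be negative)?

Best loop SEK → JPY → NOK → SEK:
SEK 6,310,000.00 × 13.686 (sell SEK at bid) = JPY 86,358,660
JPY 86,358,660 × 0.066424 (sell JPY at bid) = NOK 5,736,287.63
NOK 5,736,287.63 × 1.1217 (sell NOK at bid) = SEK 6,434,393.84

Net profit: SEK 124,393.84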